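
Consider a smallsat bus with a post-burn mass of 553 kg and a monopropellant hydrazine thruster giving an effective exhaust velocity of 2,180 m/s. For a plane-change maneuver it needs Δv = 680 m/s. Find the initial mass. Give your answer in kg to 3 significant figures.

m₀/m_f = exp(Δv / v_e) = exp(680 / 2180.0) = exp(0.3119) = 1.3661.
m₀ = m_f × 1.3661 = 553 × 1.3661 = 755.453 kg.

initial mass ≈ 755 kg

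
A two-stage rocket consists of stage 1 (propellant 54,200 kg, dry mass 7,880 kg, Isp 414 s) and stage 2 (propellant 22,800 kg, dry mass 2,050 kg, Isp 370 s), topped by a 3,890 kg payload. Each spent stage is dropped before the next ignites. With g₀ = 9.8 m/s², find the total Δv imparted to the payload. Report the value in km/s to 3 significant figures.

Δv ≈ 9.40 km/s

Ignition mass of stage 1 = 54,200+7,880 + 22,800+2,050 + 3,890 = 90,820 kg.
Stage 1: m₀ = 90,820 kg, m_f = 90,820 − 54,200 = 36,620 kg; Δv = 414×9.8×ln(2.48) = 4057.2×0.9083 ≈ 3685 m/s.
Stage 2: m₀ = 28,740 kg, m_f = 28,740 − 22,800 = 5,940 kg; Δv = 370×9.8×ln(4.838) = 3626.0×1.5766 ≈ 5717 m/s.
Total Δv = 3685 + 5717 = 9402 m/s.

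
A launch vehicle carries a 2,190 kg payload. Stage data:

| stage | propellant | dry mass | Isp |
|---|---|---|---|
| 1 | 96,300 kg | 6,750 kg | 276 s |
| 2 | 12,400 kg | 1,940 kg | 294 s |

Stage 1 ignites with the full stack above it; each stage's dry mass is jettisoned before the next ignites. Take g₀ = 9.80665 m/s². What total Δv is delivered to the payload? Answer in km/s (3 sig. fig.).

Δv ≈ 8.43 km/s

Ignition mass of stage 1 = 96,300+6,750 + 12,400+1,940 + 2,190 = 119,580 kg.
Stage 1: m₀ = 119,580 kg, m_f = 119,580 − 96,300 = 23,280 kg; Δv = 276×9.80665×ln(5.137) = 2706.6×1.6364 ≈ 4429 m/s.
Stage 2: m₀ = 16,530 kg, m_f = 16,530 − 12,400 = 4,130 kg; Δv = 294×9.80665×ln(4.002) = 2883.2×1.3869 ≈ 3999 m/s.
Total Δv = 4429 + 3999 = 8428 m/s.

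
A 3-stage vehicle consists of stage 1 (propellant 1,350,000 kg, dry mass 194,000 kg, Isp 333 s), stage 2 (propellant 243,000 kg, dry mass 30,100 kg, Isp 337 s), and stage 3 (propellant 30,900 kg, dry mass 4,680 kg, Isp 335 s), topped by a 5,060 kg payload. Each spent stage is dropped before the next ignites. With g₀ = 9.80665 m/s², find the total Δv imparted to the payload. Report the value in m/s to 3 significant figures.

Ignition mass of stage 1 = 1,350,000+194,000 + 243,000+30,100 + 30,900+4,680 + 5,060 = 1,857,740 kg.
Stage 1: m₀ = 1,857,740 kg, m_f = 1,857,740 − 1,350,000 = 507,740 kg; Δv = 333×9.80665×ln(3.659) = 3265.6×1.2971 ≈ 4236 m/s.
Stage 2: m₀ = 313,740 kg, m_f = 313,740 − 243,000 = 70,740 kg; Δv = 337×9.80665×ln(4.435) = 3304.8×1.4896 ≈ 4923 m/s.
Stage 3: m₀ = 40,640 kg, m_f = 40,640 − 30,900 = 9,740 kg; Δv = 335×9.80665×ln(4.172) = 3285.2×1.4285 ≈ 4693 m/s.
Total Δv = 4236 + 4923 + 4693 = 13852 m/s.

Δv ≈ 13900 m/s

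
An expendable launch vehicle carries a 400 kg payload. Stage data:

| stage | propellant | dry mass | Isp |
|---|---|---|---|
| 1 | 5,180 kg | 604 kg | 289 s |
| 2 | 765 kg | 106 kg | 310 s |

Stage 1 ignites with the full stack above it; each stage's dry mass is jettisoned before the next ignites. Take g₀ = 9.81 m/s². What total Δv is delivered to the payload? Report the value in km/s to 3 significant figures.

Ignition mass of stage 1 = 5,180+604 + 765+106 + 400 = 7,055 kg.
Stage 1: m₀ = 7,055 kg, m_f = 7,055 − 5,180 = 1,875 kg; Δv = 289×9.81×ln(3.763) = 2835.1×1.3251 ≈ 3757 m/s.
Stage 2: m₀ = 1,271 kg, m_f = 1,271 − 765 = 506 kg; Δv = 310×9.81×ln(2.512) = 3041.1×0.9210 ≈ 2801 m/s.
Total Δv = 3757 + 2801 = 6558 m/s.

Δv ≈ 6.56 km/s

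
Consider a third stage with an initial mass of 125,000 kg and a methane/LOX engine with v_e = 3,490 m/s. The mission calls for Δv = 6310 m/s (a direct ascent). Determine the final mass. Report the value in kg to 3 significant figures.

final mass ≈ 20500 kg

By the Tsiolkovsky rocket equation, m₀/m_f = exp(Δv / v_e) = exp(6310 / 3490.0) = exp(1.8080) = 6.0984.
m_f = m₀ / 6.0984 = 125,000 / 6.0984 = 20,497.2 kg.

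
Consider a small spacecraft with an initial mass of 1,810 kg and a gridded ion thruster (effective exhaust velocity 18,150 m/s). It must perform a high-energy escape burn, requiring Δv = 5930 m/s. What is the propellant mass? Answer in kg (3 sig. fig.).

From the ideal rocket equation, m₀/m_f = exp(Δv / v_e) = exp(5930 / 18150.0) = exp(0.3267) = 1.3864.
m_f = 1,810 / 1.3864 = 1,305.54 kg, so propellant = m₀ − m_f = 1,810 − 1,305.54 = 504.46 kg.

propellant mass ≈ 504 kg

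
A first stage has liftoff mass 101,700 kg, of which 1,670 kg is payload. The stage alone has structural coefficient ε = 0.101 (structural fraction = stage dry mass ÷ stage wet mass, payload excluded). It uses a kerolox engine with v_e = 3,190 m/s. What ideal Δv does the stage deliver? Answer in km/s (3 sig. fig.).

Δv ≈ 6.88 km/s

Stage wet mass = m₀ − payload = 101,700 − 1,670 = 100,030 kg.
Stage dry mass = ε × stage wet mass = 0.101 × 100,030 = 10,103 kg.
Burnout mass m_f = stage dry + payload = 10,103 + 1,670 = 11,773 kg.
Δv = v_e · ln(101,700/11,773) = 3190.0 × ln(8.638) = 3190.0 × 2.1562 ≈ 6878 m/s.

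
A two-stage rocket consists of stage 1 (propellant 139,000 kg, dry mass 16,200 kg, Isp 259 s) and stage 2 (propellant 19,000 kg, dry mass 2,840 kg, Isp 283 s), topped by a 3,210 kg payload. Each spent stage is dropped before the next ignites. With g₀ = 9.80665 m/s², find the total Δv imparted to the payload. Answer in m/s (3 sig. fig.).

Δv ≈ 7690 m/s

Ignition mass of stage 1 = 139,000+16,200 + 19,000+2,840 + 3,210 = 180,250 kg.
Stage 1: m₀ = 180,250 kg, m_f = 180,250 − 139,000 = 41,250 kg; Δv = 259×9.80665×ln(4.37) = 2539.9×1.4747 ≈ 3746 m/s.
Stage 2: m₀ = 25,050 kg, m_f = 25,050 − 19,000 = 6,050 kg; Δv = 283×9.80665×ln(4.14) = 2775.3×1.4208 ≈ 3943 m/s.
Total Δv = 3746 + 3943 = 7689 m/s.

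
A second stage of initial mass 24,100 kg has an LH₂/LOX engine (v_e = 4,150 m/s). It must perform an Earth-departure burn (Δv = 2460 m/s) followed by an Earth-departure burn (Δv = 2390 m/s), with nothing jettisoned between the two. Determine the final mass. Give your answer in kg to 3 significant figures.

final mass ≈ 7490 kg

After the first burn: m = 24100 × exp(−2460/4150.0) = 24100 × 0.55279 = 13,322.2 kg.
After the second burn: m = 13,322.2 × exp(−2390/4150.0) = 13,322.2 × 0.56220 = 7,489.74 kg.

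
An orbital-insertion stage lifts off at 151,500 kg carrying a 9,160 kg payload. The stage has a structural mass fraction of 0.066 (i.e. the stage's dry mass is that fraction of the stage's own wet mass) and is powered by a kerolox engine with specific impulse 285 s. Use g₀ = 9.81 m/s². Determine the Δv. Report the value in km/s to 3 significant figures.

Δv ≈ 5.87 km/s

Stage wet mass = m₀ − payload = 151,500 − 9,160 = 142,340 kg.
Stage dry mass = ε × stage wet mass = 0.066 × 142,340 = 9,394.44 kg.
Burnout mass m_f = stage dry + payload = 9,394.44 + 9,160 = 18,554.44 kg.
v_e = Isp · g₀ = 285 × 9.81 = 2795.9 m/s.
By the Tsiolkovsky rocket equation, Δv = v_e · ln(151,500/18,554.44) = 2795.9 × ln(8.165) = 2795.9 × 2.0999 ≈ 5871 m/s.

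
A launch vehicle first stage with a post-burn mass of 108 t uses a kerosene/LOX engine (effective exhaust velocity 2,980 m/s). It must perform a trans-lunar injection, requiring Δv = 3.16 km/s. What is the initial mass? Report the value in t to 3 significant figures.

initial mass ≈ 312 t

From the ideal rocket equation, m₀/m_f = exp(Δv / v_e) = exp(3160 / 2980.0) = exp(1.0604) = 2.8875.
m₀ = m_f × 2.8875 = 108 × 2.8875 = 311.85 t.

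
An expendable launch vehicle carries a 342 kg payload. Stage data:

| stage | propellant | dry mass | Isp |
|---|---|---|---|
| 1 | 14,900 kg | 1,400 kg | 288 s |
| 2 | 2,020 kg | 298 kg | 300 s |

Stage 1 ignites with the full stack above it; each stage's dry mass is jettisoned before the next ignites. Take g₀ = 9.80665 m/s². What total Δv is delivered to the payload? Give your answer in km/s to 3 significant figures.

Ignition mass of stage 1 = 14,900+1,400 + 2,020+298 + 342 = 18,960 kg.
Stage 1: m₀ = 18,960 kg, m_f = 18,960 − 14,900 = 4,060 kg; Δv = 288×9.80665×ln(4.67) = 2824.3×1.5411 ≈ 4353 m/s.
Stage 2: m₀ = 2,660 kg, m_f = 2,660 − 2,020 = 640 kg; Δv = 300×9.80665×ln(4.156) = 2942.0×1.4246 ≈ 4191 m/s.
Total Δv = 4353 + 4191 = 8544 m/s.

Δv ≈ 8.54 km/s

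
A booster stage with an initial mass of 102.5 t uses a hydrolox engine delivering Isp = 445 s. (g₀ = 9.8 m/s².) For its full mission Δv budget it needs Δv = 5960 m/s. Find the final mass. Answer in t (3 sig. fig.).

v_e = Isp · g₀ = 445 × 9.8 = 4361.0 m/s.
Rocket equation: m₀/m_f = exp(Δv / v_e) = exp(5960 / 4361.0) = exp(1.3667) = 3.9222.
m_f = m₀ / 3.9222 = 102.5 / 3.9222 = 26.1333 t.

final mass ≈ 26.1 t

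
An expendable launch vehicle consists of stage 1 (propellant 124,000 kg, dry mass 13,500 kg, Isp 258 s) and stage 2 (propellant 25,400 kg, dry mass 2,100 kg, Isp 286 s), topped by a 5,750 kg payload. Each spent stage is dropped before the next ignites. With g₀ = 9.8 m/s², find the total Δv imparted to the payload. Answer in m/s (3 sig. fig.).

Δv ≈ 7320 m/s

Ignition mass of stage 1 = 124,000+13,500 + 25,400+2,100 + 5,750 = 170,750 kg.
Stage 1: m₀ = 170,750 kg, m_f = 170,750 − 124,000 = 46,750 kg; Δv = 258×9.8×ln(3.652) = 2528.4×1.2954 ≈ 3275 m/s.
Stage 2: m₀ = 33,250 kg, m_f = 33,250 − 25,400 = 7,850 kg; Δv = 286×9.8×ln(4.236) = 2802.8×1.4435 ≈ 4046 m/s.
Total Δv = 3275 + 4046 = 7321 m/s.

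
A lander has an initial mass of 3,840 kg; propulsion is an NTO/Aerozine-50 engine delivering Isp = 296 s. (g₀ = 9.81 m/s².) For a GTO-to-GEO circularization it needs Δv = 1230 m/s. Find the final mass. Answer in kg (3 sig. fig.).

v_e = Isp · g₀ = 296 × 9.81 = 2903.8 m/s.
From the ideal rocket equation, m₀/m_f = exp(Δv / v_e) = exp(1230 / 2903.8) = exp(0.4236) = 1.5274.
m_f = m₀ / 1.5274 = 3,840 / 1.5274 = 2,514.08 kg.

final mass ≈ 2510 kg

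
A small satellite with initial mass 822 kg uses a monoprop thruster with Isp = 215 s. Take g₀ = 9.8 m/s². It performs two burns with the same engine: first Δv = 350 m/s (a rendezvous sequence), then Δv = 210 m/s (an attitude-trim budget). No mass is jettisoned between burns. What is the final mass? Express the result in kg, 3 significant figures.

final mass ≈ 630 kg

v_e = Isp · g₀ = 215 × 9.8 = 2107.0 m/s.
After the first burn: m = 822 × exp(−350/2107.0) = 822 × 0.84695 = 696.193 kg.
After the second burn: m = 696.193 × exp(−210/2107.0) = 696.193 × 0.90514 = 630.152 kg.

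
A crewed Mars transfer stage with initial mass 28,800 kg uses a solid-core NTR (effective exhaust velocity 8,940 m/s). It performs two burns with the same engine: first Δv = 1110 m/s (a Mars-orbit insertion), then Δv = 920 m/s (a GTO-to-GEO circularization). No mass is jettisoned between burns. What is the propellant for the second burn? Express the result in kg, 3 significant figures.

After the first burn: m = 28800 × exp(−1110/8940.0) = 28800 × 0.88324 = 25,437.3 kg.
After the second burn: m = 25,437.3 × exp(−920/8940.0) = 25,437.3 × 0.90221 = 22,949.8 kg.
Second-burn propellant = 25,437.3 − 22,949.8 = 2,487.5 kg.

propellant for the second burn ≈ 2490 kg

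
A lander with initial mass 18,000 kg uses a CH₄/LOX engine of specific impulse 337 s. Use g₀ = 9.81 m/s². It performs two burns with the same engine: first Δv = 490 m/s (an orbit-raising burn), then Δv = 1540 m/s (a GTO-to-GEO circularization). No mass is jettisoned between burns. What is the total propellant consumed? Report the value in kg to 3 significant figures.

v_e = Isp · g₀ = 337 × 9.81 = 3306.0 m/s.
After the first burn: m = 18000 × exp(−490/3306.0) = 18000 × 0.86224 = 15,520.3 kg.
After the second burn: m = 15,520.3 × exp(−1540/3306.0) = 15,520.3 × 0.62762 = 9,740.85 kg.
Total propellant = m₀ − m_final = 18000 − 9,740.85 = 8,259.15 kg.

total propellant consumed ≈ 8260 kg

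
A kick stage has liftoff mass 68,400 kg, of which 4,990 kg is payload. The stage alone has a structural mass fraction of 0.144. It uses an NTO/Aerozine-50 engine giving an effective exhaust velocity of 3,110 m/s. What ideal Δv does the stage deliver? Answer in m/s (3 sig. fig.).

Stage wet mass = m₀ − payload = 68,400 − 4,990 = 63,410 kg.
Stage dry mass = ε × stage wet mass = 0.144 × 63,410 = 9,131.04 kg.
Burnout mass m_f = stage dry + payload = 9,131.04 + 4,990 = 14,121.04 kg.
Rocket equation: Δv = v_e · ln(68,400/14,121.04) = 3110.0 × ln(4.844) = 3110.0 × 1.5777 ≈ 4907 m/s.

Δv ≈ 4910 m/s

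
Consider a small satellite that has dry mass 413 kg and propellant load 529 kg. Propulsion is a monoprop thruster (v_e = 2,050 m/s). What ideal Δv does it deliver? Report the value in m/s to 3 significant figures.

m₀ = m_dry + m_prop = 413 + 529 = 942 kg.
From the ideal rocket equation, Δv = v_e · ln(m₀/m_f) = 2050.0 × ln(2.281) = 2050.0 × 0.8246 ≈ 1690.3 m/s.

Δv ≈ 1690 m/s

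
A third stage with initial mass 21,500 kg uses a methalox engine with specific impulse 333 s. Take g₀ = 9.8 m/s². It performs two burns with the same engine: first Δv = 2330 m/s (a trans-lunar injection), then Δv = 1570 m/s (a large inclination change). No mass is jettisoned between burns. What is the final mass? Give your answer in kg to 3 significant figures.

final mass ≈ 6510 kg

v_e = Isp · g₀ = 333 × 9.8 = 3263.4 m/s.
After the first burn: m = 21500 × exp(−2330/3263.4) = 21500 × 0.48969 = 10,528.3 kg.
After the second burn: m = 10,528.3 × exp(−1570/3263.4) = 10,528.3 × 0.61811 = 6,507.65 kg.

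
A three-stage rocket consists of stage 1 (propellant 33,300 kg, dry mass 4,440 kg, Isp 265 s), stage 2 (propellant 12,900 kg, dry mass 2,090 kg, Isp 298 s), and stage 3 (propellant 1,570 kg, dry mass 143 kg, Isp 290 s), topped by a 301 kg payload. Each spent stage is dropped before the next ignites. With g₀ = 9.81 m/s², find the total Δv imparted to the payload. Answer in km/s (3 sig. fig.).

Ignition mass of stage 1 = 33,300+4,440 + 12,900+2,090 + 1,570+143 + 301 = 54,744 kg.
Stage 1: m₀ = 54,744 kg, m_f = 54,744 − 33,300 = 21,444 kg; Δv = 265×9.81×ln(2.553) = 2599.7×0.9372 ≈ 2436 m/s.
Stage 2: m₀ = 17,004 kg, m_f = 17,004 − 12,900 = 4,104 kg; Δv = 298×9.81×ln(4.143) = 2923.4×1.4215 ≈ 4156 m/s.
Stage 3: m₀ = 2,014 kg, m_f = 2,014 − 1,570 = 444 kg; Δv = 290×9.81×ln(4.536) = 2844.9×1.5121 ≈ 4302 m/s.
Total Δv = 2436 + 4156 + 4302 = 10894 m/s.

Δv ≈ 10.9 km/s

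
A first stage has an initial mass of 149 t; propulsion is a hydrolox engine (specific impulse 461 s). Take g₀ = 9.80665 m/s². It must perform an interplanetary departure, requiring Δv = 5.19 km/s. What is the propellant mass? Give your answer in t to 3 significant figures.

v_e = Isp · g₀ = 461 × 9.80665 = 4520.9 m/s.
By the Tsiolkovsky rocket equation, m₀/m_f = exp(Δv / v_e) = exp(5190 / 4520.9) = exp(1.1480) = 3.1519.
m_f = 149 / 3.1519 = 47.2731 t, so propellant = m₀ − m_f = 149 − 47.2731 = 101.7269 t.

propellant mass ≈ 102 t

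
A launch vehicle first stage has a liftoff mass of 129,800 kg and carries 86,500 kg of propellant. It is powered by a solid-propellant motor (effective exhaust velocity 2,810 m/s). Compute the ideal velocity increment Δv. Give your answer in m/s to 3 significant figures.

Δv ≈ 3080 m/s

m_f = m₀ − m_prop = 129,800 − 86,500 = 43,300 kg.
Rocket equation: Δv = v_e · ln(m₀/m_f) = 2810.0 × ln(2.998) = 2810.0 × 1.0978 ≈ 3084.9 m/s.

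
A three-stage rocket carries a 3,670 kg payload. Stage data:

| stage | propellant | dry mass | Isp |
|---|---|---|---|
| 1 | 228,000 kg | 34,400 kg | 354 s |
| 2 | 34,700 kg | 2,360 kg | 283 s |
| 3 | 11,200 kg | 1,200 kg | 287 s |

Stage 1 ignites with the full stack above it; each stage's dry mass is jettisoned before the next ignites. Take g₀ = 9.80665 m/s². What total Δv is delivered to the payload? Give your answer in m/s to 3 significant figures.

Δv ≈ 10700 m/s

Ignition mass of stage 1 = 228,000+34,400 + 34,700+2,360 + 11,200+1,200 + 3,670 = 315,530 kg.
Stage 1: m₀ = 315,530 kg, m_f = 315,530 − 228,000 = 87,530 kg; Δv = 354×9.80665×ln(3.605) = 3471.6×1.2823 ≈ 4451 m/s.
Stage 2: m₀ = 53,130 kg, m_f = 53,130 − 34,700 = 18,430 kg; Δv = 283×9.80665×ln(2.883) = 2775.3×1.0588 ≈ 2938 m/s.
Stage 3: m₀ = 16,070 kg, m_f = 16,070 − 11,200 = 4,870 kg; Δv = 287×9.80665×ln(3.3) = 2814.5×1.1939 ≈ 3360 m/s.
Total Δv = 4451 + 2938 + 3360 = 10749 m/s.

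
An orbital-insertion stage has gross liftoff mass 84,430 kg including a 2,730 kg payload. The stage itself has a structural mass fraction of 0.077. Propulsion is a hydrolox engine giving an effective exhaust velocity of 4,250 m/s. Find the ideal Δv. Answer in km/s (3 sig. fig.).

Stage wet mass = m₀ − payload = 84,430 − 2,730 = 81,700 kg.
Stage dry mass = ε × stage wet mass = 0.077 × 81,700 = 6,290.9 kg.
Burnout mass m_f = stage dry + payload = 6,290.9 + 2,730 = 9,020.9 kg.
Δv = v_e · ln(84,430/9,020.9) = 4250.0 × ln(9.359) = 4250.0 × 2.2364 ≈ 9505 m/s.

Δv ≈ 9.50 km/s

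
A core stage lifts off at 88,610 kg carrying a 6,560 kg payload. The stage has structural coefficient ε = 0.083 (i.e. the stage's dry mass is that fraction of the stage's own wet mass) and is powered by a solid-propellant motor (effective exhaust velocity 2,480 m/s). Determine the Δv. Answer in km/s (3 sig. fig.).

Δv ≈ 4.69 km/s

Stage wet mass = m₀ − payload = 88,610 − 6,560 = 82,050 kg.
Stage dry mass = ε × stage wet mass = 0.083 × 82,050 = 6,810.15 kg.
Burnout mass m_f = stage dry + payload = 6,810.15 + 6,560 = 13,370.15 kg.
Δv = v_e · ln(88,610/13,370.15) = 2480.0 × ln(6.627) = 2480.0 × 1.8912 ≈ 4690 m/s.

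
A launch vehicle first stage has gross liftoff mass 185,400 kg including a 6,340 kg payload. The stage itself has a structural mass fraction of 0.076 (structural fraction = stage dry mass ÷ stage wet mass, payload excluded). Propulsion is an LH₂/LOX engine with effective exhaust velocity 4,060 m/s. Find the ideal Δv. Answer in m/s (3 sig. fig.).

Δv ≈ 9050 m/s

Stage wet mass = m₀ − payload = 185,400 − 6,340 = 179,060 kg.
Stage dry mass = ε × stage wet mass = 0.076 × 179,060 = 13,608.6 kg.
Burnout mass m_f = stage dry + payload = 13,608.6 + 6,340 = 19,948.6 kg.
Δv = v_e · ln(185,400/19,948.6) = 4060.0 × ln(9.294) = 4060.0 × 2.2294 ≈ 9051 m/s.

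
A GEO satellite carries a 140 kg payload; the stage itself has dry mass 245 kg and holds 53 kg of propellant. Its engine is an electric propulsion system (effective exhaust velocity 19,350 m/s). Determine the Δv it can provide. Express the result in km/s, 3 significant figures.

Δv ≈ 2.50 km/s

m₀ = payload + dry + propellant = 140 + 245 + 53 = 438 kg.
m_f = payload + dry = 140 + 245 = 385 kg.
Δv = v_e · ln(m₀/m_f) = 19350.0 × ln(1.138) = 19350.0 × 0.1290 ≈ 2495.7 m/s.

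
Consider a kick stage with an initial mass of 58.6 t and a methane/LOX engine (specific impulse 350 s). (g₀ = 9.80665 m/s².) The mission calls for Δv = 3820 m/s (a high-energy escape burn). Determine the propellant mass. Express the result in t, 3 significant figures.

propellant mass ≈ 39.3 t

v_e = Isp · g₀ = 350 × 9.80665 = 3432.3 m/s.
Rocket equation: m₀/m_f = exp(Δv / v_e) = exp(3820 / 3432.3) = exp(1.1129) = 3.0433.
m_f = 58.6 / 3.0433 = 19.2554 t, so propellant = m₀ − m_f = 58.6 − 19.2554 = 39.3446 t.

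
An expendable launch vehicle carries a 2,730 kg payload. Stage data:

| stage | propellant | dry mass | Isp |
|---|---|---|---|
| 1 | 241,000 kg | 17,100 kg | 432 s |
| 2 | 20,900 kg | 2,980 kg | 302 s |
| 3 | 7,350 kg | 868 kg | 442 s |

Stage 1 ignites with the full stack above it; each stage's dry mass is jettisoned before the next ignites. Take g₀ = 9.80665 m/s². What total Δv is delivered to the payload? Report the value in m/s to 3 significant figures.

Δv ≈ 14900 m/s

Ignition mass of stage 1 = 241,000+17,100 + 20,900+2,980 + 7,350+868 + 2,730 = 292,928 kg.
Stage 1: m₀ = 292,928 kg, m_f = 292,928 − 241,000 = 51,928 kg; Δv = 432×9.80665×ln(5.641) = 4236.5×1.7301 ≈ 7329 m/s.
Stage 2: m₀ = 34,828 kg, m_f = 34,828 − 20,900 = 13,928 kg; Δv = 302×9.80665×ln(2.501) = 2961.6×0.9165 ≈ 2714 m/s.
Stage 3: m₀ = 10,948 kg, m_f = 10,948 − 7,350 = 3,598 kg; Δv = 442×9.80665×ln(3.043) = 4334.5×1.1128 ≈ 4823 m/s.
Total Δv = 7329 + 2714 + 4823 = 14866 m/s.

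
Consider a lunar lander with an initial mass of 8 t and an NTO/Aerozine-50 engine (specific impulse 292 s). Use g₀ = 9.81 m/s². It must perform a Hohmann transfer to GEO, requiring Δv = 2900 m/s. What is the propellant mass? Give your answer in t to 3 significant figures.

v_e = Isp · g₀ = 292 × 9.81 = 2864.5 m/s.
From the ideal rocket equation, m₀/m_f = exp(Δv / v_e) = exp(2900 / 2864.5) = exp(1.0124) = 2.7522.
m_f = 8 / 2.7522 = 2.90677 t, so propellant = m₀ − m_f = 8 − 2.90677 = 5.09323 t.

propellant mass ≈ 5.09 t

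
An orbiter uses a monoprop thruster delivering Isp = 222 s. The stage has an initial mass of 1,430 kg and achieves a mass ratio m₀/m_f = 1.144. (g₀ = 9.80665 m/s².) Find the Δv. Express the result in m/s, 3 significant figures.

Δv ≈ 293 m/s

v_e = Isp · g₀ = 222 × 9.80665 = 2177.1 m/s.
From the ideal rocket equation, Δv = v_e · ln(1.144) = 2177.1 × 0.1345 ≈ 292.9 m/s.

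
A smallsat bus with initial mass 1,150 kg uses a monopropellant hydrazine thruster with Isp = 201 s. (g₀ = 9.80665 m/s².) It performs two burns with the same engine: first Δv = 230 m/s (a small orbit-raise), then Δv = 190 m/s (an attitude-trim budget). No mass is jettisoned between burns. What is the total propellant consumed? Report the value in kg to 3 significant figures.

total propellant consumed ≈ 221 kg

v_e = Isp · g₀ = 201 × 9.80665 = 1971.1 m/s.
After the first burn: m = 1150 × exp(−230/1971.1) = 1150 × 0.88987 = 1,023.35 kg.
After the second burn: m = 1,023.35 × exp(−190/1971.1) = 1,023.35 × 0.90811 = 929.314 kg.
Total propellant = m₀ − m_final = 1150 − 929.314 = 220.686 kg.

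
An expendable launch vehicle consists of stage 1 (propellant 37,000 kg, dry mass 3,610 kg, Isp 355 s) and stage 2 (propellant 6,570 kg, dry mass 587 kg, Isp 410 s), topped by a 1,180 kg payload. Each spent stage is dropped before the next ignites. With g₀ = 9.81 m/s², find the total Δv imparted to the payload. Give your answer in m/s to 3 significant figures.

Ignition mass of stage 1 = 37,000+3,610 + 6,570+587 + 1,180 = 48,947 kg.
Stage 1: m₀ = 48,947 kg, m_f = 48,947 − 37,000 = 11,947 kg; Δv = 355×9.81×ln(4.097) = 3482.6×1.4103 ≈ 4911 m/s.
Stage 2: m₀ = 8,337 kg, m_f = 8,337 − 6,570 = 1,767 kg; Δv = 410×9.81×ln(4.718) = 4022.1×1.5514 ≈ 6240 m/s.
Total Δv = 4911 + 6240 = 11151 m/s.

Δv ≈ 11200 m/s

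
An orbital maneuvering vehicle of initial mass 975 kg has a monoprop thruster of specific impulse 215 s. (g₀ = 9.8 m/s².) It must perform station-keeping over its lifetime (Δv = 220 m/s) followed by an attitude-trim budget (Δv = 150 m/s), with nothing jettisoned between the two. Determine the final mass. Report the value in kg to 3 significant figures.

v_e = Isp · g₀ = 215 × 9.8 = 2107.0 m/s.
After the first burn: m = 975 × exp(−220/2107.0) = 975 × 0.90085 = 878.329 kg.
After the second burn: m = 878.329 × exp(−150/2107.0) = 878.329 × 0.93128 = 817.97 kg.

final mass ≈ 818 kg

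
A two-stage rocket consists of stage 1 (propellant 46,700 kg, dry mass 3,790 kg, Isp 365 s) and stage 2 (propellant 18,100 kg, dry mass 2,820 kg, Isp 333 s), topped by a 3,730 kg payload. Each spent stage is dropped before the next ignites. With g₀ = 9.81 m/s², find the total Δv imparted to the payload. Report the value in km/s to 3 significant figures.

Ignition mass of stage 1 = 46,700+3,790 + 18,100+2,820 + 3,730 = 75,140 kg.
Stage 1: m₀ = 75,140 kg, m_f = 75,140 − 46,700 = 28,440 kg; Δv = 365×9.81×ln(2.642) = 3580.7×0.9716 ≈ 3479 m/s.
Stage 2: m₀ = 24,650 kg, m_f = 24,650 − 18,100 = 6,550 kg; Δv = 333×9.81×ln(3.763) = 3266.7×1.3253 ≈ 4329 m/s.
Total Δv = 3479 + 4329 = 7808 m/s.

Δv ≈ 7.81 km/s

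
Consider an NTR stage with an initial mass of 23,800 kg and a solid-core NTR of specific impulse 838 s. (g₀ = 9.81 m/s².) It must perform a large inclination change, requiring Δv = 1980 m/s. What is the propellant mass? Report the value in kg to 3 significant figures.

v_e = Isp · g₀ = 838 × 9.81 = 8220.8 m/s.
Rocket equation: m₀/m_f = exp(Δv / v_e) = exp(1980 / 8220.8) = exp(0.2409) = 1.2723.
m_f = 23,800 / 1.2723 = 18,706.3 kg, so propellant = m₀ − m_f = 23,800 − 18,706.3 = 5,093.7 kg.

propellant mass ≈ 5090 kg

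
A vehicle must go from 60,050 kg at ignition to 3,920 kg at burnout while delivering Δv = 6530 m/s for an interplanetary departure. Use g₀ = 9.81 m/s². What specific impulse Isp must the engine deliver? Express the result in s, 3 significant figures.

Isp ≈ 244 s

ln(m₀/m_f) = ln(60050/3920) = ln(15.32) = 2.7291.
Rocket equation: v_e = Δv / ln(m₀/m_f) = 6530 / 2.7291 = 2392.7 m/s.
Isp = v_e / g₀ = 2392.7 / 9.81 = 243.9 s.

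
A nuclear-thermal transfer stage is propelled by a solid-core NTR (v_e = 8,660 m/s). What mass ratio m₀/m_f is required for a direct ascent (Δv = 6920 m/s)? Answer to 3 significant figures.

Using Δv = v_e ln(m₀/m_f): m₀/m_f = exp(Δv / v_e) = exp(6920 / 8660.0) = exp(0.7991) = 2.2235.

mass ratio ≈ 2.22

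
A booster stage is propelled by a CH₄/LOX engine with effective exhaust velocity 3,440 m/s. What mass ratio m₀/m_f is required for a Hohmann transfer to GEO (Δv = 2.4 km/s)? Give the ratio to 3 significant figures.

By the Tsiolkovsky rocket equation, m₀/m_f = exp(Δv / v_e) = exp(2400 / 3440.0) = exp(0.6977) = 2.0091.

mass ratio ≈ 2.01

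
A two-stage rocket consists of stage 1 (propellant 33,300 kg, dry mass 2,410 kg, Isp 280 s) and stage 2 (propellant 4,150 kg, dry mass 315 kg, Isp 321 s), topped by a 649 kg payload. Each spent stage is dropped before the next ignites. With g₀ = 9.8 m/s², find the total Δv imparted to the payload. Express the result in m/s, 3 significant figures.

Δv ≈ 9890 m/s

Ignition mass of stage 1 = 33,300+2,410 + 4,150+315 + 649 = 40,824 kg.
Stage 1: m₀ = 40,824 kg, m_f = 40,824 − 33,300 = 7,524 kg; Δv = 280×9.8×ln(5.426) = 2744.0×1.6912 ≈ 4641 m/s.
Stage 2: m₀ = 5,114 kg, m_f = 5,114 − 4,150 = 964 kg; Δv = 321×9.8×ln(5.305) = 3145.8×1.6686 ≈ 5249 m/s.
Total Δv = 4641 + 5249 = 9890 m/s.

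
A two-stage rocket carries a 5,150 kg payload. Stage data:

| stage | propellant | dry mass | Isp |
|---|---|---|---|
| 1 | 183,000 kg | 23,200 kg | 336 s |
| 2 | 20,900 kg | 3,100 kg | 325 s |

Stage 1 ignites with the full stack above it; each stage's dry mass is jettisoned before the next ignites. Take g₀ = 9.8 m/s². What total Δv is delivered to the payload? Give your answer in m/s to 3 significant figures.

Ignition mass of stage 1 = 183,000+23,200 + 20,900+3,100 + 5,150 = 235,350 kg.
Stage 1: m₀ = 235,350 kg, m_f = 235,350 − 183,000 = 52,350 kg; Δv = 336×9.8×ln(4.496) = 3292.8×1.5031 ≈ 4949 m/s.
Stage 2: m₀ = 29,150 kg, m_f = 29,150 − 20,900 = 8,250 kg; Δv = 325×9.8×ln(3.533) = 3185.0×1.2622 ≈ 4020 m/s.
Total Δv = 4949 + 4020 = 8969 m/s.

Δv ≈ 8970 m/s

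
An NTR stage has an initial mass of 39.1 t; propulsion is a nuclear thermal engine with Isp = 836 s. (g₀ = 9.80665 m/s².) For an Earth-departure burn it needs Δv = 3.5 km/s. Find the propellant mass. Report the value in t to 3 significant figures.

propellant mass ≈ 13.6 t

v_e = Isp · g₀ = 836 × 9.80665 = 8198.4 m/s.
m₀/m_f = exp(Δv / v_e) = exp(3500 / 8198.4) = exp(0.4269) = 1.5325.
m_f = 39.1 / 1.5325 = 25.5139 t, so propellant = m₀ − m_f = 39.1 − 25.5139 = 13.5861 t.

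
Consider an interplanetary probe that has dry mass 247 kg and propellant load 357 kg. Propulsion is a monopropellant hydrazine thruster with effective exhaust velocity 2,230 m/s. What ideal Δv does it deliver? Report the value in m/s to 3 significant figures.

Δv ≈ 1990 m/s

m₀ = m_dry + m_prop = 247 + 357 = 604 kg.
Δv = v_e · ln(m₀/m_f) = 2230.0 × ln(2.445) = 2230.0 × 0.8942 ≈ 1994.0 m/s.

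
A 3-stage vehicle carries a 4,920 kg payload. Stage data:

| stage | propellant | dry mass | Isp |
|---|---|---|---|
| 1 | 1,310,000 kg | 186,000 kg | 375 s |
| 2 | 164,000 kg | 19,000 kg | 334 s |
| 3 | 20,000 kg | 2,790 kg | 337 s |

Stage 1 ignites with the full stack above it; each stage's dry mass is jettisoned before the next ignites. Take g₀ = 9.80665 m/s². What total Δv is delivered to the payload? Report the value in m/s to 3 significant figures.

Ignition mass of stage 1 = 1,310,000+186,000 + 164,000+19,000 + 20,000+2,790 + 4,920 = 1,706,710 kg.
Stage 1: m₀ = 1,706,710 kg, m_f = 1,706,710 − 1,310,000 = 396,710 kg; Δv = 375×9.80665×ln(4.302) = 3677.5×1.4591 ≈ 5366 m/s.
Stage 2: m₀ = 210,710 kg, m_f = 210,710 − 164,000 = 46,710 kg; Δv = 334×9.80665×ln(4.511) = 3275.4×1.5065 ≈ 4935 m/s.
Stage 3: m₀ = 27,710 kg, m_f = 27,710 − 20,000 = 7,710 kg; Δv = 337×9.80665×ln(3.594) = 3304.8×1.2793 ≈ 4228 m/s.
Total Δv = 5366 + 4935 + 4228 = 14529 m/s.

Δv ≈ 14500 m/s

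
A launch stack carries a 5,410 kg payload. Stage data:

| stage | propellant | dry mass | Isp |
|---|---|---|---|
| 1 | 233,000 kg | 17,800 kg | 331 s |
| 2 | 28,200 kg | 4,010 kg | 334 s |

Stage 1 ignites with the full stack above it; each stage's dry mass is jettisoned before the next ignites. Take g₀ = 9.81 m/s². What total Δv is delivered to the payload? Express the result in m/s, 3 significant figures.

Δv ≈ 9890 m/s

Ignition mass of stage 1 = 233,000+17,800 + 28,200+4,010 + 5,410 = 288,420 kg.
Stage 1: m₀ = 288,420 kg, m_f = 288,420 − 233,000 = 55,420 kg; Δv = 331×9.81×ln(5.204) = 3247.1×1.6495 ≈ 5356 m/s.
Stage 2: m₀ = 37,620 kg, m_f = 37,620 − 28,200 = 9,420 kg; Δv = 334×9.81×ln(3.994) = 3276.5×1.3847 ≈ 4537 m/s.
Total Δv = 5356 + 4537 = 9893 m/s.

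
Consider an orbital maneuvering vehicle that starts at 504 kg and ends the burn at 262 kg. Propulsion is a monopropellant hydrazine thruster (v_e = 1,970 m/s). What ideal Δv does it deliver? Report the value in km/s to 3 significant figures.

Δv ≈ 1.29 km/s

Δv = v_e · ln(m₀/m_f) = 1970.0 × ln(1.924) = 1970.0 × 0.6542 ≈ 1288.8 m/s.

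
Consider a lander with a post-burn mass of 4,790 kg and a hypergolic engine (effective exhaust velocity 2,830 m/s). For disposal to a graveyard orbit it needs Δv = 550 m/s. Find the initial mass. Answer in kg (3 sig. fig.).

m₀/m_f = exp(Δv / v_e) = exp(550 / 2830.0) = exp(0.1943) = 1.2145.
m₀ = m_f × 1.2145 = 4,790 × 1.2145 = 5,817.46 kg.

initial mass ≈ 5820 kg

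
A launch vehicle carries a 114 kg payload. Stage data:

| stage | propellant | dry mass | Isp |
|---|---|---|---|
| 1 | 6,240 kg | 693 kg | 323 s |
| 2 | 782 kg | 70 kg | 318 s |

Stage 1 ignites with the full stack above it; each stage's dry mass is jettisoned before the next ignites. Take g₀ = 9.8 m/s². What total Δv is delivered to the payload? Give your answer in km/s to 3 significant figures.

Δv ≈ 10.1 km/s

Ignition mass of stage 1 = 6,240+693 + 782+70 + 114 = 7,899 kg.
Stage 1: m₀ = 7,899 kg, m_f = 7,899 − 6,240 = 1,659 kg; Δv = 323×9.8×ln(4.761) = 3165.4×1.5605 ≈ 4940 m/s.
Stage 2: m₀ = 966 kg, m_f = 966 − 782 = 184 kg; Δv = 318×9.8×ln(5.25) = 3116.4×1.6582 ≈ 5168 m/s.
Total Δv = 4940 + 5168 = 10108 m/s.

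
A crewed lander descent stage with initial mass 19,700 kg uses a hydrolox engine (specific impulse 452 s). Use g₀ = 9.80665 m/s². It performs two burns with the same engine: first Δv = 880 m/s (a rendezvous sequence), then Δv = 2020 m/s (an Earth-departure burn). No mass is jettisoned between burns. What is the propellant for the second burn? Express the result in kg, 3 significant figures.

propellant for the second burn ≈ 5910 kg

v_e = Isp · g₀ = 452 × 9.80665 = 4432.6 m/s.
After the first burn: m = 19700 × exp(−880/4432.6) = 19700 × 0.81994 = 16,152.8 kg.
After the second burn: m = 16,152.8 × exp(−2020/4432.6) = 16,152.8 × 0.63400 = 10,240.9 kg.
Second-burn propellant = 16,152.8 − 10,240.9 = 5,911.9 kg.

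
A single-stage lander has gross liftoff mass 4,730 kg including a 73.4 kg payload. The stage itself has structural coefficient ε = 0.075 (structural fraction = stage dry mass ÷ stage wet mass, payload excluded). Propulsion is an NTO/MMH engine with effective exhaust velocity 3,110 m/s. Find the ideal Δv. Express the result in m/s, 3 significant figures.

Stage wet mass = m₀ − payload = 4,730 − 73.4 = 4,656.6 kg.
Stage dry mass = ε × stage wet mass = 0.075 × 4,656.6 = 349.245 kg.
Burnout mass m_f = stage dry + payload = 349.245 + 73.4 = 422.645 kg.
By the Tsiolkovsky rocket equation, Δv = v_e · ln(4,730/422.645) = 3110.0 × ln(11.19) = 3110.0 × 2.4151 ≈ 7511 m/s.

Δv ≈ 7510 m/s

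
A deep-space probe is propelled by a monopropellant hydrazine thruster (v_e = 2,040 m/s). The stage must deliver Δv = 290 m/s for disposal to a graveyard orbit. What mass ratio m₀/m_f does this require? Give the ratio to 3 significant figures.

By the Tsiolkovsky rocket equation, m₀/m_f = exp(Δv / v_e) = exp(290 / 2040.0) = exp(0.1422) = 1.1528.

mass ratio ≈ 1.15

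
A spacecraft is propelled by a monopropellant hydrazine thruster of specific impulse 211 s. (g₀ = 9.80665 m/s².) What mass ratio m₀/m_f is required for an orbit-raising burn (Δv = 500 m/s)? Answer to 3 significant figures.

mass ratio ≈ 1.27

v_e = Isp · g₀ = 211 × 9.80665 = 2069.2 m/s.
Using Δv = v_e ln(m₀/m_f): m₀/m_f = exp(Δv / v_e) = exp(500 / 2069.2) = exp(0.2416) = 1.2733.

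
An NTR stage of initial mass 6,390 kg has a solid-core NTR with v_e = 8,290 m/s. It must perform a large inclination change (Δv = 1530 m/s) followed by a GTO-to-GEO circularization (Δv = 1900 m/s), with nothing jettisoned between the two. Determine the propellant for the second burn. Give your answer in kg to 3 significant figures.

After the first burn: m = 6390 × exp(−1530/8290.0) = 6390 × 0.83147 = 5,313.09 kg.
After the second burn: m = 5,313.09 × exp(−1900/8290.0) = 5,313.09 × 0.79518 = 4,224.86 kg.
Second-burn propellant = 5,313.09 − 4,224.86 = 1,088.23 kg.

propellant for the second burn ≈ 1090 kg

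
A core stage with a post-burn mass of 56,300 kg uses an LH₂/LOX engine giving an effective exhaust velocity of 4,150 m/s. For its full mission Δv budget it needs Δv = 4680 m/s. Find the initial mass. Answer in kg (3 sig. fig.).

m₀/m_f = exp(Δv / v_e) = exp(4680 / 4150.0) = exp(1.1277) = 3.0886.
m₀ = m_f × 3.0886 = 56,300 × 3.0886 = 173,888 kg.

initial mass ≈ 174000 kg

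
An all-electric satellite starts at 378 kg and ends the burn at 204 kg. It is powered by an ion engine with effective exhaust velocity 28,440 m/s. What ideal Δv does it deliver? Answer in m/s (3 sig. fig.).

Δv ≈ 17500 m/s

By the Tsiolkovsky rocket equation, Δv = v_e · ln(m₀/m_f) = 28440.0 × ln(1.853) = 28440.0 × 0.6168 ≈ 17541.1 m/s.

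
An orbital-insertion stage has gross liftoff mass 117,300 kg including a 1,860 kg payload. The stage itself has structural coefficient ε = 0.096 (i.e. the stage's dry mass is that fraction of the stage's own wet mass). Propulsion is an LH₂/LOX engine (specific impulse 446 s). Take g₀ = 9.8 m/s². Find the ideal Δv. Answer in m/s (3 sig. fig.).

Δv ≈ 9630 m/s

Stage wet mass = m₀ − payload = 117,300 − 1,860 = 115,440 kg.
Stage dry mass = ε × stage wet mass = 0.096 × 115,440 = 11,082.2 kg.
Burnout mass m_f = stage dry + payload = 11,082.2 + 1,860 = 12,942.2 kg.
v_e = Isp · g₀ = 446 × 9.8 = 4370.8 m/s.
Δv = v_e · ln(117,300/12,942.2) = 4370.8 × ln(9.063) = 4370.8 × 2.2042 ≈ 9634 m/s.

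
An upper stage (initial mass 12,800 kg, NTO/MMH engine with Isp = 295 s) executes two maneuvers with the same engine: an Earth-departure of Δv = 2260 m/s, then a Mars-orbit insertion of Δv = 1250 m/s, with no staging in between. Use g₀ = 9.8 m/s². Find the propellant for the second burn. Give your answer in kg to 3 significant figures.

propellant for the second burn ≈ 2060 kg

v_e = Isp · g₀ = 295 × 9.8 = 2891.0 m/s.
After the first burn: m = 12800 × exp(−2260/2891.0) = 12800 × 0.45761 = 5,857.41 kg.
After the second burn: m = 5,857.41 × exp(−1250/2891.0) = 5,857.41 × 0.64897 = 3,801.28 kg.
Second-burn propellant = 5,857.41 − 3,801.28 = 2,056.13 kg.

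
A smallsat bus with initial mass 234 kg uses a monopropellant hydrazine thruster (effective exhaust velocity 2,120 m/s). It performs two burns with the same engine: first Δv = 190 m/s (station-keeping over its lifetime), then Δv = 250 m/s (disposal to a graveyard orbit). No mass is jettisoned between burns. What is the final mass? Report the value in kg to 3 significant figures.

final mass ≈ 190 kg

After the first burn: m = 234 × exp(−190/2120.0) = 234 × 0.91428 = 213.942 kg.
After the second burn: m = 213.942 × exp(−250/2120.0) = 213.942 × 0.88876 = 190.143 kg.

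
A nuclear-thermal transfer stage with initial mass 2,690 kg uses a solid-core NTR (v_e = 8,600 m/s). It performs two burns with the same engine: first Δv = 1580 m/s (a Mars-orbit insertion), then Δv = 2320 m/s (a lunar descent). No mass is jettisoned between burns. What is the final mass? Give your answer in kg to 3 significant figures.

After the first burn: m = 2690 × exp(−1580/8600.0) = 2690 × 0.83217 = 2,238.54 kg.
After the second burn: m = 2,238.54 × exp(−2320/8600.0) = 2,238.54 × 0.76356 = 1,709.26 kg.

final mass ≈ 1710 kg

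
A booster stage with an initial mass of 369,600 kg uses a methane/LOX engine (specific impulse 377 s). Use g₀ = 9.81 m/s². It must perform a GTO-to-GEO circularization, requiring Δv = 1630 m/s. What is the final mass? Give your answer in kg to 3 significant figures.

v_e = Isp · g₀ = 377 × 9.81 = 3698.4 m/s.
m₀/m_f = exp(Δv / v_e) = exp(1630 / 3698.4) = exp(0.4407) = 1.5538.
m_f = m₀ / 1.5538 = 369,600 / 1.5538 = 237,868 kg.

final mass ≈ 238000 kg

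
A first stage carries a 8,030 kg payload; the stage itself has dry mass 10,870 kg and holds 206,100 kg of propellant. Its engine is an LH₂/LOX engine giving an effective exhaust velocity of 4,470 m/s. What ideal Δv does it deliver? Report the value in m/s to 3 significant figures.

m₀ = payload + dry + propellant = 8,030 + 10,870 + 206,100 = 225,000 kg.
m_f = payload + dry = 8,030 + 10,870 = 18,900 kg.
Rocket equation: Δv = v_e · ln(m₀/m_f) = 4470.0 × ln(11.9) = 4470.0 × 2.4769 ≈ 11071.9 m/s.

Δv ≈ 11100 m/s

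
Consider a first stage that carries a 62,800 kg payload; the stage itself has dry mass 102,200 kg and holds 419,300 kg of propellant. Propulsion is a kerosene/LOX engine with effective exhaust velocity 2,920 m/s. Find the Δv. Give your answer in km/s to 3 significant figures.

Δv ≈ 3.69 km/s

m₀ = payload + dry + propellant = 62,800 + 102,200 + 419,300 = 584,300 kg.
m_f = payload + dry = 62,800 + 102,200 = 165,000 kg.
Δv = v_e · ln(m₀/m_f) = 2920.0 × ln(3.541) = 2920.0 × 1.2645 ≈ 3692.2 m/s.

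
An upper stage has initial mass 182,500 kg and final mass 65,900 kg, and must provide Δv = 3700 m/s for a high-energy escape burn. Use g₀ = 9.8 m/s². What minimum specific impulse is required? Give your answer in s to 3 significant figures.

ln(m₀/m_f) = ln(182500/65900) = ln(2.769) = 1.0186.
v_e = Δv / ln(m₀/m_f) = 3700 / 1.0186 = 3632.4 m/s.
Isp = v_e / g₀ = 3632.4 / 9.8 = 370.7 s.

Isp ≈ 371 s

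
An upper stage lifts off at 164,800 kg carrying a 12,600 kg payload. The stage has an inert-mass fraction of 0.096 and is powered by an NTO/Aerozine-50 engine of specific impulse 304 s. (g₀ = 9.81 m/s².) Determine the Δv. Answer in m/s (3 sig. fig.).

Stage wet mass = m₀ − payload = 164,800 − 12,600 = 152,200 kg.
Stage dry mass = ε × stage wet mass = 0.096 × 152,200 = 14,611.2 kg.
Burnout mass m_f = stage dry + payload = 14,611.2 + 12,600 = 27,211.2 kg.
v_e = Isp · g₀ = 304 × 9.81 = 2982.2 m/s.
By the Tsiolkovsky rocket equation, Δv = v_e · ln(164,800/27,211.2) = 2982.2 × ln(6.056) = 2982.2 × 1.8011 ≈ 5371 m/s.

Δv ≈ 5370 m/s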